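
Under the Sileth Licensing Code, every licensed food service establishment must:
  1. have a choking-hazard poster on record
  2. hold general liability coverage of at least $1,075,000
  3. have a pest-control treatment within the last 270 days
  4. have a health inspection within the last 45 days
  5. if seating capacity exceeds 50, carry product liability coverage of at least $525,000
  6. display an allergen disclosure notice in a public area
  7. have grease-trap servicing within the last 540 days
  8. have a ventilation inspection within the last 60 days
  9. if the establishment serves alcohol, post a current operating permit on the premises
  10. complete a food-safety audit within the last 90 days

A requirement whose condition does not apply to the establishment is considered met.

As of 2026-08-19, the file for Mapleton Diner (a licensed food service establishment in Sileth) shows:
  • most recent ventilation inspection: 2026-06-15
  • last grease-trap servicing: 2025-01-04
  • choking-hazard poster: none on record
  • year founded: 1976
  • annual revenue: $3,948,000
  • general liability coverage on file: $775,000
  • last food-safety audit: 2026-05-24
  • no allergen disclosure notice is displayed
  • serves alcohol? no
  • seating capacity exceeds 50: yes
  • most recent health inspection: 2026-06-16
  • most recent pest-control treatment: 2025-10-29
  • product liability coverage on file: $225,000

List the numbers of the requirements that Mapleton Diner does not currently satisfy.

1, 2, 3, 4, 5, 6, 7, 8

1. choking-hazard poster absent → not met
2. general liability coverage $775,000 < $1,075,000 → not met
3. pest-control treatment 294 days ago vs limit 270 → not met
4. health inspection 64 days ago vs limit 45 → not met
5. condition 'seating capacity exceeds 50' holds; product liability coverage $225,000 < $525,000 → not met
6. allergen disclosure notice absent → not met
7. grease-trap servicing 592 days ago vs limit 540 → not met
8. ventilation inspection 65 days ago vs limit 60 → not met
9. condition 'serves alcohol' does not hold → requirement n/a → met
10. food-safety audit 87 days ago vs limit 90 → met
Not met: 1, 2, 3, 4, 5, 6, 7, 8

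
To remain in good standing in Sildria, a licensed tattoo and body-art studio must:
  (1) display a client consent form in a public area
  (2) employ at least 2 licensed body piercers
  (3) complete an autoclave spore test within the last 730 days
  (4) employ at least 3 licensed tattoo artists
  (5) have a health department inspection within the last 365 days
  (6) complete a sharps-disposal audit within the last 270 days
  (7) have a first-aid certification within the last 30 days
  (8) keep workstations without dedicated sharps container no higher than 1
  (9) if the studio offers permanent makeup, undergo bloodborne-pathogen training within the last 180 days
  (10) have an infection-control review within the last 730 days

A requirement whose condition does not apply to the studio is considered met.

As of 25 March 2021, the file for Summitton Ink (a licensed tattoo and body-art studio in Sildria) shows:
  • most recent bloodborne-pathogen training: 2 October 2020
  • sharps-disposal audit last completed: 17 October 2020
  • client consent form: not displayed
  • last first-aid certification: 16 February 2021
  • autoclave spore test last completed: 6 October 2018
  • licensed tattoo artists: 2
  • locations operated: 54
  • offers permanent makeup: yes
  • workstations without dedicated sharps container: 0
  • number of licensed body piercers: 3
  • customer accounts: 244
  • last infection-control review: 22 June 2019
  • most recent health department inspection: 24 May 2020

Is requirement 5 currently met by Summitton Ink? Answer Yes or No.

Yes

5. health department inspection 305 days ago vs limit 365 → met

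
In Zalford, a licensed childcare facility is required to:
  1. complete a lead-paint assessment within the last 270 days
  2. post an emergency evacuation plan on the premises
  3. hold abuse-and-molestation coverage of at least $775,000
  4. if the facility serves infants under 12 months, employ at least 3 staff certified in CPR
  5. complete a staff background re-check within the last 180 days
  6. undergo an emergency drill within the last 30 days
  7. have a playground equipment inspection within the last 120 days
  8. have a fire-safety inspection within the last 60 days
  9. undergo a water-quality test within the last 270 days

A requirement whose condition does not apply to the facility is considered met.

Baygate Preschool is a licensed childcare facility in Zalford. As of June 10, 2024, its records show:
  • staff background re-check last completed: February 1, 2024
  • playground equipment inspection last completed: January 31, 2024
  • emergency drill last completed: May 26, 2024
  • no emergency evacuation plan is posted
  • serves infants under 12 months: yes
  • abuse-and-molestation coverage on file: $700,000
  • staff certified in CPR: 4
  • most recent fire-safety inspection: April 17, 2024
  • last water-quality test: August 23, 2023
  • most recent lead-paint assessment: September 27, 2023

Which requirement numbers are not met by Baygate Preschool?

2, 3, 7, 9

1. lead-paint assessment 257 days ago vs limit 270 → met
2. emergency evacuation plan absent → not met
3. abuse-and-molestation coverage $700,000 < $775,000 → not met
4. condition 'serves infants under 12 months' holds; staff certified in CPR 4 ≥ 3 → met
5. staff background re-check 130 days ago vs limit 180 → met
6. emergency drill 15 days ago vs limit 30 → met
7. playground equipment inspection 131 days ago vs limit 120 → not met
8. fire-safety inspection 54 days ago vs limit 60 → met
9. water-quality test 292 days ago vs limit 270 → not met
Not met: 2, 3, 7, 9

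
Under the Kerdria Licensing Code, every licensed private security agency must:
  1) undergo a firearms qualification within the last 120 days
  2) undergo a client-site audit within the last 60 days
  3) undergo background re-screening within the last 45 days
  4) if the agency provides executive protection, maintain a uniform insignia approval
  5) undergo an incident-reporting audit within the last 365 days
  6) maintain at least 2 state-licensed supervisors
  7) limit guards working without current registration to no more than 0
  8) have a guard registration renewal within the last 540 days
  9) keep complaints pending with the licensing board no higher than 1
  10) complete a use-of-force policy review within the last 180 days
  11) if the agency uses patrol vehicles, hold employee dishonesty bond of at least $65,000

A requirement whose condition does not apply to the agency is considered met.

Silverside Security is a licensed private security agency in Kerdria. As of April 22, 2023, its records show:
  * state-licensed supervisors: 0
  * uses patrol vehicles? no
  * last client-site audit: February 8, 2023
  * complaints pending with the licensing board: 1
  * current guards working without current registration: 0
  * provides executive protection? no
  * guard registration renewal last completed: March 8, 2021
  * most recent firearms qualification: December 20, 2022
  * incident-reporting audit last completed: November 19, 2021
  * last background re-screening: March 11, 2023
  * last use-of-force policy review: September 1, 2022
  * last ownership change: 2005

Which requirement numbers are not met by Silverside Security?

1. firearms qualification 123 days ago vs limit 120 → not met
2. client-site audit 73 days ago vs limit 60 → not met
3. background re-screening 42 days ago vs limit 45 → met
4. condition 'provides executive protection' does not hold → requirement n/a → met
5. incident-reporting audit 519 days ago vs limit 365 → not met
6. state-licensed supervisors 0 < 2 → not met
7. guards working without current registration 0 ≤ 0 → met
8. guard registration renewal 775 days ago vs limit 540 → not met
9. complaints pending with the licensing board 1 ≤ 1 → met
10. use-of-force policy review 233 days ago vs limit 180 → not met
11. condition 'uses patrol vehicles' does not hold → requirement n/a → met
Not met: 1, 2, 5, 6, 8, 10

1, 2, 5, 6, 8, 10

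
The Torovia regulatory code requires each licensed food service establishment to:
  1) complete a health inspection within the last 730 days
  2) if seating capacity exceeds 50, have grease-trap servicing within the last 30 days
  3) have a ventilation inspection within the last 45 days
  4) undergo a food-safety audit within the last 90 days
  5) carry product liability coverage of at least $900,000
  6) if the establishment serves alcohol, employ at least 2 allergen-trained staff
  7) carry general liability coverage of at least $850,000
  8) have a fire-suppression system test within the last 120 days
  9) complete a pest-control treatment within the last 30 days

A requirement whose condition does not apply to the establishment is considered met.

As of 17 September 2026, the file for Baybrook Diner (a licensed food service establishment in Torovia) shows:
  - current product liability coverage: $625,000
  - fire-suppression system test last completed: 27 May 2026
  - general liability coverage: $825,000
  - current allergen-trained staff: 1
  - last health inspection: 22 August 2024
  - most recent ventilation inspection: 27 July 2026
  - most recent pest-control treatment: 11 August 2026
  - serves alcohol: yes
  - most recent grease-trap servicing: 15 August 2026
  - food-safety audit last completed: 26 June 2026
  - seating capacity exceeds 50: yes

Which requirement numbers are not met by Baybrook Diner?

1, 2, 3, 5, 6, 7, 9

1. health inspection 756 days ago vs limit 730 → not met
2. condition 'seating capacity exceeds 50' holds; grease-trap servicing 33 days ago vs limit 30 → not met
3. ventilation inspection 52 days ago vs limit 45 → not met
4. food-safety audit 83 days ago vs limit 90 → met
5. product liability coverage $625,000 < $900,000 → not met
6. condition 'serves alcohol' holds; allergen-trained staff 1 < 2 → not met
7. general liability coverage $825,000 < $850,000 → not met
8. fire-suppression system test 113 days ago vs limit 120 → met
9. pest-control treatment 37 days ago vs limit 30 → not met
Not met: 1, 2, 3, 5, 6, 7, 9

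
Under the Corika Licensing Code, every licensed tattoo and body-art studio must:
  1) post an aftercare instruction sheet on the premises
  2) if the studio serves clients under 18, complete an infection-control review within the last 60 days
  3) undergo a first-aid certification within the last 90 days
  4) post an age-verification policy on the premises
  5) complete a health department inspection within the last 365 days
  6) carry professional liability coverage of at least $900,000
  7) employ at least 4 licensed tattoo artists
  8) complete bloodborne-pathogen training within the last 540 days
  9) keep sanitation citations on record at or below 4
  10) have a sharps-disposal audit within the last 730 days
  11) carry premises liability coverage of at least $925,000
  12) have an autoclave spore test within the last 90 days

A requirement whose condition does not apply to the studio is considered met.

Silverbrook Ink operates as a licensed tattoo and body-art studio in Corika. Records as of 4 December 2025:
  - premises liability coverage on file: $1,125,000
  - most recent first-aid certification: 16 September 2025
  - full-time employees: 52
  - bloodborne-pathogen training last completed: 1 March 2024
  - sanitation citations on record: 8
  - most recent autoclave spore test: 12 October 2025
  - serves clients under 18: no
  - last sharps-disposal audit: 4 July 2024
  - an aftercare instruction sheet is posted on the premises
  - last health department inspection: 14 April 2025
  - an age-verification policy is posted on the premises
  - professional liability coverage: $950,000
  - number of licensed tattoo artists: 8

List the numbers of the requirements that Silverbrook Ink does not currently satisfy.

1. aftercare instruction sheet present → met
2. condition 'serves clients under 18' does not hold → requirement n/a → met
3. first-aid certification 79 days ago vs limit 90 → met
4. age-verification policy present → met
5. health department inspection 234 days ago vs limit 365 → met
6. professional liability coverage $950,000 ≥ $900,000 → met
7. licensed tattoo artists 8 ≥ 4 → met
8. bloodborne-pathogen training 643 days ago vs limit 540 → not met
9. sanitation citations on record 8 > 4 → not met
10. sharps-disposal audit 518 days ago vs limit 730 → met
11. premises liability coverage $1,125,000 ≥ $925,000 → met
12. autoclave spore test 53 days ago vs limit 90 → met
Not met: 8, 9

8, 9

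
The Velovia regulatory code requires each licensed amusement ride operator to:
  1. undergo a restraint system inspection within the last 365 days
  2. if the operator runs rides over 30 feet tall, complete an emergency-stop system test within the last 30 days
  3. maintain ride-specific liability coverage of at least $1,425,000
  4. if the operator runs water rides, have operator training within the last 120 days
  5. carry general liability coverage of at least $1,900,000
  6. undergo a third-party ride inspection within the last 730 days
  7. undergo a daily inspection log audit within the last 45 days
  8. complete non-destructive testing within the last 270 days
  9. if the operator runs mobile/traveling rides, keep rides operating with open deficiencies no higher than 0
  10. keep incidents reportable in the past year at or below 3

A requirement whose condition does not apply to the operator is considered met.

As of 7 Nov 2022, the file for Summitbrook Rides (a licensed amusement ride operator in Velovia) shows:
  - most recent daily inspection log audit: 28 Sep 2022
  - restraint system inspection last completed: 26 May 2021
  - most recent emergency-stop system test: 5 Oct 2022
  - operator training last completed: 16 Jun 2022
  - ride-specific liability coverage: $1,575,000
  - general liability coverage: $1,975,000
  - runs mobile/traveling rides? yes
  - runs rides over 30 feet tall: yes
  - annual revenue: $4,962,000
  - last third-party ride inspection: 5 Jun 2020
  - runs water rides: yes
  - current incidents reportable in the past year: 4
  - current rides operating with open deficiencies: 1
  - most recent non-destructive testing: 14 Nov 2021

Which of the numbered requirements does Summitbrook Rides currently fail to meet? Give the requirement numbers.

1. restraint system inspection 530 days ago vs limit 365 → not met
2. condition 'runs rides over 30 feet tall' holds; emergency-stop system test 33 days ago vs limit 30 → not met
3. ride-specific liability coverage $1,575,000 ≥ $1,425,000 → met
4. condition 'runs water rides' holds; operator training 144 days ago vs limit 120 → not met
5. general liability coverage $1,975,000 ≥ $1,900,000 → met
6. third-party ride inspection 885 days ago vs limit 730 → not met
7. daily inspection log audit 40 days ago vs limit 45 → met
8. non-destructive testing 358 days ago vs limit 270 → not met
9. condition 'runs mobile/traveling rides' holds; rides operating with open deficiencies 1 > 0 → not met
10. incidents reportable in the past year 4 > 3 → not met
Not met: 1, 2, 4, 6, 8, 9, 10

1, 2, 4, 6, 8, 9, 10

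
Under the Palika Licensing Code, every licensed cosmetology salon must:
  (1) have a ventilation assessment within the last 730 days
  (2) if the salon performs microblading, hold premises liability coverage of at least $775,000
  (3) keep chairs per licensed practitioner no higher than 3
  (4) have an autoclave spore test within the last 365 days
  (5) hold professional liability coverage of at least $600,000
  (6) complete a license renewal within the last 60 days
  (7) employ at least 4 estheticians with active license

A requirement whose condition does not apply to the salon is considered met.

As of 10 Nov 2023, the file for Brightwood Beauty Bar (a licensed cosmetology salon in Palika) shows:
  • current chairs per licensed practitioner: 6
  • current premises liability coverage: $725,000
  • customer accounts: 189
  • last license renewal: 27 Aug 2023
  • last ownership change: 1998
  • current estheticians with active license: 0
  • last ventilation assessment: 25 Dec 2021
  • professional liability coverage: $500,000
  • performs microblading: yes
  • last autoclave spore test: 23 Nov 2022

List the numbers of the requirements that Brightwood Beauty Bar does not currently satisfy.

2, 3, 5, 6, 7

1. ventilation assessment 685 days ago vs limit 730 → met
2. condition 'performs microblading' holds; premises liability coverage $725,000 < $775,000 → not met
3. chairs per licensed practitioner 6 > 3 → not met
4. autoclave spore test 352 days ago vs limit 365 → met
5. professional liability coverage $500,000 < $600,000 → not met
6. license renewal 75 days ago vs limit 60 → not met
7. estheticians with active license 0 < 4 → not met
Not met: 2, 3, 5, 6, 7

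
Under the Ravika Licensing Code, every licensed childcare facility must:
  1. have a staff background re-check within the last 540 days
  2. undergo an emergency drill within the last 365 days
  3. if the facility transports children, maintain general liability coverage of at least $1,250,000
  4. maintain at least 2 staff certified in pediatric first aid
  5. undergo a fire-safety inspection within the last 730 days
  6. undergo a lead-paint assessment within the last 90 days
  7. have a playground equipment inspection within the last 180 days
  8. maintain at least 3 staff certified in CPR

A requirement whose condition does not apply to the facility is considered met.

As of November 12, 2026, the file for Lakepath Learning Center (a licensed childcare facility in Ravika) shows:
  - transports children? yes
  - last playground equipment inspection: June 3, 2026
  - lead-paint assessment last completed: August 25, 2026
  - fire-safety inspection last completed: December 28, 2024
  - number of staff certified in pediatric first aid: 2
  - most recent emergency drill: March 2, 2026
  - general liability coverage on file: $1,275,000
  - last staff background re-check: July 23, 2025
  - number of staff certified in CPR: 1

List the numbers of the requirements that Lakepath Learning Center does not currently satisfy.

8

1. staff background re-check 477 days ago vs limit 540 → met
2. emergency drill 255 days ago vs limit 365 → met
3. condition 'transports children' holds; general liability coverage $1,275,000 ≥ $1,250,000 → met
4. staff certified in pediatric first aid 2 ≥ 2 → met
5. fire-safety inspection 684 days ago vs limit 730 → met
6. lead-paint assessment 79 days ago vs limit 90 → met
7. playground equipment inspection 162 days ago vs limit 180 → met
8. staff certified in CPR 1 < 3 → not met
Not met: 8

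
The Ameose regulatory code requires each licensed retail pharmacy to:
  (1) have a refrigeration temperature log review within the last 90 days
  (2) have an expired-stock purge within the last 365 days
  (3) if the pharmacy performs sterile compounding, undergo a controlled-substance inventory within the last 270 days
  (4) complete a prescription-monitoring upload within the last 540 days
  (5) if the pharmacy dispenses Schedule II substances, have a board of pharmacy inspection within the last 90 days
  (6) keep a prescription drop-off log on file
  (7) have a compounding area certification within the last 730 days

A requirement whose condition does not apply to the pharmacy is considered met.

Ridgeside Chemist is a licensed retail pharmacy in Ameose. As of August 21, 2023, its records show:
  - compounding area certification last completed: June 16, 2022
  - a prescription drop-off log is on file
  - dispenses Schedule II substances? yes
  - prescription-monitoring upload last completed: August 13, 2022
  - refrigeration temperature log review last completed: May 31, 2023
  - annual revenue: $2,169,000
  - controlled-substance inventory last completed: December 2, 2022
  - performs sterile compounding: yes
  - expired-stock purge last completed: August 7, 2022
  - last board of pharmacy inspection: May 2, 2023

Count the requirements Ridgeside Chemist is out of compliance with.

2

1. refrigeration temperature log review 82 days ago vs limit 90 → met
2. expired-stock purge 379 days ago vs limit 365 → not met
3. condition 'performs sterile compounding' holds; controlled-substance inventory 262 days ago vs limit 270 → met
4. prescription-monitoring upload 373 days ago vs limit 540 → met
5. condition 'dispenses Schedule II substances' holds; board of pharmacy inspection 111 days ago vs limit 90 → not met
6. prescription drop-off log present → met
7. compounding area certification 431 days ago vs limit 730 → met
Not met: 2 of 7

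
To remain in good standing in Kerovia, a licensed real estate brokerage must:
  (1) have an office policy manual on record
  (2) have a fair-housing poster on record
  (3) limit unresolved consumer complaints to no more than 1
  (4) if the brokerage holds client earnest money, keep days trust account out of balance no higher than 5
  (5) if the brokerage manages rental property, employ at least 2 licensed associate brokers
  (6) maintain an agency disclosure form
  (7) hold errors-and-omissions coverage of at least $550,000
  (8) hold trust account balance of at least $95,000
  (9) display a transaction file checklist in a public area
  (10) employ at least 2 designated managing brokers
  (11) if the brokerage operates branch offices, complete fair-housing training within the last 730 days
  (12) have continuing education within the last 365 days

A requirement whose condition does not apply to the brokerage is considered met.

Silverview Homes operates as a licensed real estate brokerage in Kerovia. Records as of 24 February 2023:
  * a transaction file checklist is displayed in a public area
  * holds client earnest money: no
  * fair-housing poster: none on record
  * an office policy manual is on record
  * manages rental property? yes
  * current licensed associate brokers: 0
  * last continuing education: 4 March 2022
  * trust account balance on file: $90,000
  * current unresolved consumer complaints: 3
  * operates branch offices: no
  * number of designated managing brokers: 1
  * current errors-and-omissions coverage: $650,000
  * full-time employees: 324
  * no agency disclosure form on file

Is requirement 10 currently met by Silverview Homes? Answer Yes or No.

10. designated managing brokers 1 < 2 → not met

No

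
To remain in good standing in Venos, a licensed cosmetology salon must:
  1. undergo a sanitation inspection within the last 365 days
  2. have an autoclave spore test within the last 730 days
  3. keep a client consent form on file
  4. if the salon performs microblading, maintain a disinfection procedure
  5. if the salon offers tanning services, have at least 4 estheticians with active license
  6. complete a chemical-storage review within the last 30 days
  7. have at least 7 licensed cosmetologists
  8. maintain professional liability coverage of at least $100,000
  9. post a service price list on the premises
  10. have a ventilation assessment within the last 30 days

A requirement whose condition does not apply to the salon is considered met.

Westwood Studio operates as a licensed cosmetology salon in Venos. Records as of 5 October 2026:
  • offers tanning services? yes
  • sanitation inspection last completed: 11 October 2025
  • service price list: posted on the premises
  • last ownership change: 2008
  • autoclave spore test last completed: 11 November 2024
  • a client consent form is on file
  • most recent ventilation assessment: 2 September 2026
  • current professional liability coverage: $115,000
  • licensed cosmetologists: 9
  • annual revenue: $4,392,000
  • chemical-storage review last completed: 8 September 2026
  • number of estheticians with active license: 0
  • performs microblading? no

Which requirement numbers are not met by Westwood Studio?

5, 10

1. sanitation inspection 359 days ago vs limit 365 → met
2. autoclave spore test 693 days ago vs limit 730 → met
3. client consent form present → met
4. condition 'performs microblading' does not hold → requirement n/a → met
5. condition 'offers tanning services' holds; estheticians with active license 0 < 4 → not met
6. chemical-storage review 27 days ago vs limit 30 → met
7. licensed cosmetologists 9 ≥ 7 → met
8. professional liability coverage $115,000 ≥ $100,000 → met
9. service price list present → met
10. ventilation assessment 33 days ago vs limit 30 → not met
Not met: 5, 10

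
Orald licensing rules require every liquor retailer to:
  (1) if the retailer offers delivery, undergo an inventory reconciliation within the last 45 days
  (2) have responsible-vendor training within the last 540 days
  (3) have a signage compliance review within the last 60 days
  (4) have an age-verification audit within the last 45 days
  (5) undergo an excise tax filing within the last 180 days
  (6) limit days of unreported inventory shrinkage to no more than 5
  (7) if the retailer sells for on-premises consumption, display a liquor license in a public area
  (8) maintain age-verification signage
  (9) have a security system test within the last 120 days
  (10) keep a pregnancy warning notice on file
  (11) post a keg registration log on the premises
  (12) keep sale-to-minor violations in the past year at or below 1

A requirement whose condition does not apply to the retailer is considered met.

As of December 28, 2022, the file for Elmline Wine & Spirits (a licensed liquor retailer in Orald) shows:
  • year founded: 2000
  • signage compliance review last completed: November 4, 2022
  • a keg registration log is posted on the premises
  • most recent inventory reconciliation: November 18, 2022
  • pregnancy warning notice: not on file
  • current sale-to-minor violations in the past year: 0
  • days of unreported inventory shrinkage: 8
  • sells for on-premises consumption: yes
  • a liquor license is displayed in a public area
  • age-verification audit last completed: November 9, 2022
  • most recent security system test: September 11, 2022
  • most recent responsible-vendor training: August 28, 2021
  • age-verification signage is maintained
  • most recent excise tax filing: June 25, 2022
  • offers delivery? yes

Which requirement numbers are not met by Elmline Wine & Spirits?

4, 5, 6, 10

1. condition 'offers delivery' holds; inventory reconciliation 40 days ago vs limit 45 → met
2. responsible-vendor training 487 days ago vs limit 540 → met
3. signage compliance review 54 days ago vs limit 60 → met
4. age-verification audit 49 days ago vs limit 45 → not met
5. excise tax filing 186 days ago vs limit 180 → not met
6. days of unreported inventory shrinkage 8 > 5 → not met
7. condition 'sells for on-premises consumption' holds; liquor license present → met
8. age-verification signage present → met
9. security system test 108 days ago vs limit 120 → met
10. pregnancy warning notice absent → not met
11. keg registration log present → met
12. sale-to-minor violations in the past year 0 ≤ 1 → met
Not met: 4, 5, 6, 10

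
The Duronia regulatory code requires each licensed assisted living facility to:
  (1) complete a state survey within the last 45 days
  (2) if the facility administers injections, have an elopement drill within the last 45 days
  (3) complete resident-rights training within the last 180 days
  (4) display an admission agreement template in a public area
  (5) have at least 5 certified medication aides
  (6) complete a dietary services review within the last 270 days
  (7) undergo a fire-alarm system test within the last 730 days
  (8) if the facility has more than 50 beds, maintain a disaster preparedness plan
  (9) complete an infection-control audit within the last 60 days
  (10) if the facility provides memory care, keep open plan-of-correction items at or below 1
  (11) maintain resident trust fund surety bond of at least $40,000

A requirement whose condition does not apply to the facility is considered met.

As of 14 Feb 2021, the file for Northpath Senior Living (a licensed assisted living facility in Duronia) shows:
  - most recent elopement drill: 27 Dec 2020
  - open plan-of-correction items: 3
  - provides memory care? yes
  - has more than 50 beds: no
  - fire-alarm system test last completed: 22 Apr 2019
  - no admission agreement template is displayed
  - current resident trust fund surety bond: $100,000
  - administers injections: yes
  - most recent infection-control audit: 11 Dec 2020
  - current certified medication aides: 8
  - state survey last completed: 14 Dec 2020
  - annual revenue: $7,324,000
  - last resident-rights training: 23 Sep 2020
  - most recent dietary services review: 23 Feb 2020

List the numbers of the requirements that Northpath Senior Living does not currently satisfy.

1, 2, 4, 6, 9, 10

1. state survey 62 days ago vs limit 45 → not met
2. condition 'administers injections' holds; elopement drill 49 days ago vs limit 45 → not met
3. resident-rights training 144 days ago vs limit 180 → met
4. admission agreement template absent → not met
5. certified medication aides 8 ≥ 5 → met
6. dietary services review 357 days ago vs limit 270 → not met
7. fire-alarm system test 664 days ago vs limit 730 → met
8. condition 'has more than 50 beds' does not hold → requirement n/a → met
9. infection-control audit 65 days ago vs limit 60 → not met
10. condition 'provides memory care' holds; open plan-of-correction items 3 > 1 → not met
11. resident trust fund surety bond $100,000 ≥ $40,000 → met
Not met: 1, 2, 4, 6, 9, 10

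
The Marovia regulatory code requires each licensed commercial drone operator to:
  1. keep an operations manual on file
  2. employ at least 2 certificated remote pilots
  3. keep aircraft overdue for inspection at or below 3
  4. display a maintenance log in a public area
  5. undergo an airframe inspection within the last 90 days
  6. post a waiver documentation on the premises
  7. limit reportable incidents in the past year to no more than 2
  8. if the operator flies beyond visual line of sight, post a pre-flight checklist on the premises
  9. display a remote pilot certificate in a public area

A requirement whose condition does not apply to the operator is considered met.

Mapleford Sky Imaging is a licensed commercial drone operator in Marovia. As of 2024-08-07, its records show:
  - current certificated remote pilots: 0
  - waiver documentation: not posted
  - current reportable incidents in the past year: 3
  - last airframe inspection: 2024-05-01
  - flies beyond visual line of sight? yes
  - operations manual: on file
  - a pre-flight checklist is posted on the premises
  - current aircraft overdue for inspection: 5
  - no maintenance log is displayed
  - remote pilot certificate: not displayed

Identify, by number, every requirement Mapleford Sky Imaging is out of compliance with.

1. operations manual present → met
2. certificated remote pilots 0 < 2 → not met
3. aircraft overdue for inspection 5 > 3 → not met
4. maintenance log absent → not met
5. airframe inspection 98 days ago vs limit 90 → not met
6. waiver documentation absent → not met
7. reportable incidents in the past year 3 > 2 → not met
8. condition 'flies beyond visual line of sight' holds; pre-flight checklist present → met
9. remote pilot certificate absent → not met
Not met: 2, 3, 4, 5, 6, 7, 9

2, 3, 4, 5, 6, 7, 9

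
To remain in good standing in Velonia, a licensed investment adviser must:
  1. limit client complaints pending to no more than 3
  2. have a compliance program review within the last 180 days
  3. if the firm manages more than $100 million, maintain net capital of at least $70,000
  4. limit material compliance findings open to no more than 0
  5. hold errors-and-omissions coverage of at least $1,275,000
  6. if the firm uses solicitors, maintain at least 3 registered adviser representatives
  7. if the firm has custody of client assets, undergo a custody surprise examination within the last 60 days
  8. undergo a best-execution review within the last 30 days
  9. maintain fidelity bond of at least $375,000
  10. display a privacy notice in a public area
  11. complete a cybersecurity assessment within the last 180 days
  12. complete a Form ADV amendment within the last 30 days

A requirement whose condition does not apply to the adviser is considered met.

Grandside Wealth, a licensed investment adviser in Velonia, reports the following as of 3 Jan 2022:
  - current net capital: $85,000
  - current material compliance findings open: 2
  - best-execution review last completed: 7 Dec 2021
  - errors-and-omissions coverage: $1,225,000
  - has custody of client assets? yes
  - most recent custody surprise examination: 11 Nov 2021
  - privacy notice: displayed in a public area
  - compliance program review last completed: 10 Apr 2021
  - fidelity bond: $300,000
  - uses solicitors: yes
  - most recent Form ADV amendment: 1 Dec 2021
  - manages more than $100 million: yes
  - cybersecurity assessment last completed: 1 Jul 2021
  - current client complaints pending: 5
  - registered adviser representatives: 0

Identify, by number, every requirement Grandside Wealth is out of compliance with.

1, 2, 4, 5, 6, 9, 11, 12

1. client complaints pending 5 > 3 → not met
2. compliance program review 268 days ago vs limit 180 → not met
3. condition 'manages more than $100 million' holds; net capital $85,000 ≥ $70,000 → met
4. material compliance findings open 2 > 0 → not met
5. errors-and-omissions coverage $1,225,000 < $1,275,000 → not met
6. condition 'uses solicitors' holds; registered adviser representatives 0 < 3 → not met
7. condition 'has custody of client assets' holds; custody surprise examination 53 days ago vs limit 60 → met
8. best-execution review 27 days ago vs limit 30 → met
9. fidelity bond $300,000 < $375,000 → not met
10. privacy notice present → met
11. cybersecurity assessment 186 days ago vs limit 180 → not met
12. Form ADV amendment 33 days ago vs limit 30 → not met
Not met: 1, 2, 4, 5, 6, 9, 11, 12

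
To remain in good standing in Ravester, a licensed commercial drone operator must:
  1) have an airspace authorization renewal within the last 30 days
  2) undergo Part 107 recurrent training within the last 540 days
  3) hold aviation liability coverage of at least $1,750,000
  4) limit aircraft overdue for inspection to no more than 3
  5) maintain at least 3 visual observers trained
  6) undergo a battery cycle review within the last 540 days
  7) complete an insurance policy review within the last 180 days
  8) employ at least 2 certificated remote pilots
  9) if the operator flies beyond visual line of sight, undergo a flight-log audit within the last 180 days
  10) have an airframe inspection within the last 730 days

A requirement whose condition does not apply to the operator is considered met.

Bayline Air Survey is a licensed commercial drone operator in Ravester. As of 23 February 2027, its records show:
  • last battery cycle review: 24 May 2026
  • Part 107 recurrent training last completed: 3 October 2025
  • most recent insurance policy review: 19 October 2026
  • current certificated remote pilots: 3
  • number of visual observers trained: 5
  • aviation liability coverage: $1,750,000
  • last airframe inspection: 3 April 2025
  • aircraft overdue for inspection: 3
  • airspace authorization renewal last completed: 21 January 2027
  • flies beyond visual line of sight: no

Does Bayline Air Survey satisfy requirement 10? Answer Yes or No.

Yes

10. airframe inspection 691 days ago vs limit 730 → met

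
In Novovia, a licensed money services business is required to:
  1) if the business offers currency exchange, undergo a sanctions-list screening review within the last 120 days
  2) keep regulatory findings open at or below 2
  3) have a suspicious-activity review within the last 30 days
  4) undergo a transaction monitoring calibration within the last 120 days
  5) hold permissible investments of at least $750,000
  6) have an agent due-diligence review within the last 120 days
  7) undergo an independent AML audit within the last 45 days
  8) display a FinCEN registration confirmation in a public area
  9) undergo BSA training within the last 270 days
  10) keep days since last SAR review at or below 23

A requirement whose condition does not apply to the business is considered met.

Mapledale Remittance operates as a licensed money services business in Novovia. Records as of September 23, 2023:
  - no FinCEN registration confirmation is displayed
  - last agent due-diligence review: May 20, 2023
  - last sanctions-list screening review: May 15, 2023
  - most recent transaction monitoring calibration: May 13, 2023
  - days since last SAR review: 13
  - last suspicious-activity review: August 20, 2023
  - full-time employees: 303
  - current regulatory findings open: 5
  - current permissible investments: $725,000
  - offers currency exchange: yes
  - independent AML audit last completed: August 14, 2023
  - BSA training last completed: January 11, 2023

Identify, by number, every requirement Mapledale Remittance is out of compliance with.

1, 2, 3, 4, 5, 6, 8

1. condition 'offers currency exchange' holds; sanctions-list screening review 131 days ago vs limit 120 → not met
2. regulatory findings open 5 > 2 → not met
3. suspicious-activity review 34 days ago vs limit 30 → not met
4. transaction monitoring calibration 133 days ago vs limit 120 → not met
5. permissible investments $725,000 < $750,000 → not met
6. agent due-diligence review 126 days ago vs limit 120 → not met
7. independent AML audit 40 days ago vs limit 45 → met
8. FinCEN registration confirmation absent → not met
9. BSA training 255 days ago vs limit 270 → met
10. days since last SAR review 13 ≤ 23 → met
Not met: 1, 2, 3, 4, 5, 6, 8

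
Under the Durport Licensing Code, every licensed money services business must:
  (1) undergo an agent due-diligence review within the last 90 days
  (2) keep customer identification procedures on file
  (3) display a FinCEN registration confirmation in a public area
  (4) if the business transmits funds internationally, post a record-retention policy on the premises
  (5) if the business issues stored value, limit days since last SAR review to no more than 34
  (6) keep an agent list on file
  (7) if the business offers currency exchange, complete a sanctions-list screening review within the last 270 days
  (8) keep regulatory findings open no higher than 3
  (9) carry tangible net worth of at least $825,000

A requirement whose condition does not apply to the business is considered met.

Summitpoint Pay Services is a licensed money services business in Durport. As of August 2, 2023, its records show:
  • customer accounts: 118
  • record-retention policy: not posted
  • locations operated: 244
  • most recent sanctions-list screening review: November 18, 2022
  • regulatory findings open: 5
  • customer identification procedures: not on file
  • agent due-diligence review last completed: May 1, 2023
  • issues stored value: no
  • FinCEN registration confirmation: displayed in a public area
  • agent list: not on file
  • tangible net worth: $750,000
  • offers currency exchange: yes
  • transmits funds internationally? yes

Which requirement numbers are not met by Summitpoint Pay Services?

1, 2, 4, 6, 8, 9

1. agent due-diligence review 93 days ago vs limit 90 → not met
2. customer identification procedures absent → not met
3. FinCEN registration confirmation present → met
4. condition 'transmits funds internationally' holds; record-retention policy absent → not met
5. condition 'issues stored value' does not hold → requirement n/a → met
6. agent list absent → not met
7. condition 'offers currency exchange' holds; sanctions-list screening review 257 days ago vs limit 270 → met
8. regulatory findings open 5 > 3 → not met
9. tangible net worth $750,000 < $825,000 → not met
Not met: 1, 2, 4, 6, 8, 9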